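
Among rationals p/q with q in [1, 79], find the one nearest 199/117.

131/77

Expand x = 199/117 as a continued fraction with the Euclidean algorithm:
  199 = 1*117 + 82, so a_0 = 1.
  117 = 1*82 + 35, so a_1 = 1.
  82 = 2*35 + 12, so a_2 = 2.
  35 = 2*12 + 11, so a_3 = 2.
  12 = 1*11 + 1, so a_4 = 1.
  11 = 11*1 + 0, so a_5 = 11.
so x = [1; 1, 2, 2, 1, 11].
Convergents (p_i = a_i*p_{i-1} + p_{i-2}, q_i = a_i*q_{i-1} + q_{i-2} with p_{-2}=0, p_{-1}=1, q_{-2}=1, q_{-1}=0), until the denominator exceeds 79:
  i=0: a_0=1, p_0 = 1*1 + 0 = 1, q_0 = 1*0 + 1 = 1.
  i=1: a_1=1, p_1 = 1*1 + 1 = 2, q_1 = 1*1 + 0 = 1.
  i=2: a_2=2, p_2 = 2*2 + 1 = 5, q_2 = 2*1 + 1 = 3.
  i=3: a_3=2, p_3 = 2*5 + 2 = 12, q_3 = 2*3 + 1 = 7.
  i=4: a_4=1, p_4 = 1*12 + 5 = 17, q_4 = 1*7 + 3 = 10.
  i=5: a_5=11, p_5 = 11*17 + 12 = 199, q_5 = 11*10 + 7 = 117.
q_5 = 117 > 79, so the last convergent with denominator <= 79 is p_4/q_4 = 17/10.
The closest fraction with denominator <= 79 is either p_4/q_4 or the intermediate fraction (k*p_4 + p_3)/(k*q_4 + q_3) with the largest k >= 1 whose denominator stays <= 79; these approach x as k grows, and every other convergent or intermediate fraction in range is farther away.
Largest k: floor((79 - q_3)/q_4) = floor((79 - 7)/10) = 7.
That gives (7*17 + 12)/(7*10 + 7) = 131/77.
Compare the errors: |x - 17/10| = |199*10 - 17*117|/(117*10) = 1/1170, and |x - 131/77| = |199*77 - 131*117|/(117*77) = 4/9009.
Cross-multiplying, 4*1170 = 4680 < 9009 = 1*9009, so 4/9009 is smaller: the intermediate fraction 131/77 is closer to x than 17/10.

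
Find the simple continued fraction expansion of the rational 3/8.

[0; 2, 1, 2]

Run the Euclidean algorithm on 3 and 8; the successive quotients are the partial quotients a_0, a_1, ... (each step inverts the fractional part left over by the previous one):
  3 = 0*8 + 3, so a_0 = 0.
  8 = 2*3 + 2, so a_1 = 2.
  3 = 1*2 + 1, so a_2 = 1.
  2 = 2*1 + 0, so a_3 = 2.
The remainder reaches 0 after 4 divisions, so the expansion has 4 partial quotients, read off in order.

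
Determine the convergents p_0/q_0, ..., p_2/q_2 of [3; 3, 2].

3/1, 10/3, 23/7

Using the convergent recurrence p_i = a_i*p_{i-1} + p_{i-2}, q_i = a_i*q_{i-1} + q_{i-2} with p_{-2}=0, p_{-1}=1, q_{-2}=1, q_{-1}=0:
  i=0: a_0=3, p_0 = 3*1 + 0 = 3, q_0 = 3*0 + 1 = 1.
  i=1: a_1=3, p_1 = 3*3 + 1 = 10, q_1 = 3*1 + 0 = 3.
  i=2: a_2=2, p_2 = 2*10 + 3 = 23, q_2 = 2*3 + 1 = 7.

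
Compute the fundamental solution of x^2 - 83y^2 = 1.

First expand sqrt(83) as a continued fraction. With x_i = (sqrt(83) + m_i)/d_i and (m_0, d_0) = (0, 1): a_0 = floor(sqrt(83)) = 9, since 9^2 = 81 <= 83 < 100 = 10^2.
Iterate m_{i+1} = d_i*a_i - m_i, d_{i+1} = (83 - m_{i+1}^2)/d_i, a_{i+1} = floor((a_0 + m_{i+1})/d_{i+1}):
  m_1 = 1*9 - 0 = 9, d_1 = (83 - 9^2)/1 = 2/1 = 2, a_1 = floor((9 + 9)/2) = 9.
  m_2 = 2*9 - 9 = 9, d_2 = (83 - 9^2)/2 = 2/2 = 1, a_2 = floor((9 + 9)/1) = 18.
  m_3 = 1*18 - 9 = 9, d_3 = (83 - 9^2)/1 = 2/1 = 2: (m_3, d_3) = (m_1, d_1) = (9, 2), so from here the quotients repeat a_1, a_2; the period length is 2.
So sqrt(83) = [9; (9, 18)] with period length k = 2.
k is even, so the fundamental solution of x^2 - 83y^2 = 1 is (p_{k-1}, q_{k-1}) = (p_1, q_1); compute convergents through index 1.
Convergents (p_i = a_i*p_{i-1} + p_{i-2}, q_i = a_i*q_{i-1} + q_{i-2} with p_{-2}=0, p_{-1}=1, q_{-2}=1, q_{-1}=0):
  i=0: a_0=9, p_0 = 9*1 + 0 = 9, q_0 = 9*0 + 1 = 1.
  i=1: a_1=9, p_1 = 9*9 + 1 = 82, q_1 = 9*1 + 0 = 9.
Check: 82^2 - 83*9^2 = 6724 - 6723 = 1, so (x, y) = (82, 9) solves the equation, and by the theorem it is the least positive solution.

(x, y) = (82, 9)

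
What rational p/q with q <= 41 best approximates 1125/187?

247/41

Expand x = 1125/187 as a continued fraction with the Euclidean algorithm:
  1125 = 6*187 + 3, so a_0 = 6.
  187 = 62*3 + 1, so a_1 = 62.
  3 = 3*1 + 0, so a_2 = 3.
so x = [6; 62, 3].
Convergents (p_i = a_i*p_{i-1} + p_{i-2}, q_i = a_i*q_{i-1} + q_{i-2} with p_{-2}=0, p_{-1}=1, q_{-2}=1, q_{-1}=0), until the denominator exceeds 41:
  i=0: a_0=6, p_0 = 6*1 + 0 = 6, q_0 = 6*0 + 1 = 1.
  i=1: a_1=62, p_1 = 62*6 + 1 = 373, q_1 = 62*1 + 0 = 62.
q_1 = 62 > 41, so the last convergent with denominator <= 41 is p_0/q_0 = 6/1.
The closest fraction with denominator <= 41 is either p_0/q_0 or the intermediate fraction (k*p_0 + p_{-1})/(k*q_0 + q_{-1}) with the largest k >= 1 whose denominator stays <= 41; these approach x as k grows, and every other convergent or intermediate fraction in range is farther away.
Largest k: floor((41 - q_{-1})/q_0) = floor((41 - 0)/1) = 41 (using the seeds p_{-1} = 1, q_{-1} = 0).
That gives (41*6 + 1)/(41*1 + 0) = 247/41.
Compare the errors: |x - 6/1| = |1125*1 - 6*187|/(187*1) = 3/187, and |x - 247/41| = |1125*41 - 247*187|/(187*41) = 64/7667.
Cross-multiplying, 64*187 = 11968 < 23001 = 3*7667, so 64/7667 is smaller: the intermediate fraction 247/41 is closer to x than 6/1.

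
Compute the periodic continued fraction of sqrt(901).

[30; (60)]

Write x_i = (sqrt(901) + m_i)/d_i with (m_0, d_0) = (0, 1). a_0 = floor(sqrt(901)) = 30, since 30^2 = 900 <= 901 < 961 = 31^2.
Iterate m_{i+1} = d_i*a_i - m_i, d_{i+1} = (901 - m_{i+1}^2)/d_i, a_{i+1} = floor((a_0 + m_{i+1})/d_{i+1}):
  m_1 = 1*30 - 0 = 30, d_1 = (901 - 30^2)/1 = 1/1 = 1, a_1 = floor((30 + 30)/1) = 60.
  m_2 = 1*60 - 30 = 30, d_2 = (901 - 30^2)/1 = 1/1 = 1: (m_2, d_2) = (m_1, d_1) = (30, 1), so from here the quotient a_1 repeats; the period length is 1.
Hence the expansion of sqrt(901) is a_0 = 30 followed by the repeating block 60 (period 1).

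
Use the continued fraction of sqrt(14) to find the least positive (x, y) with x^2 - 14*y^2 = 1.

First expand sqrt(14) as a continued fraction. With x_i = (sqrt(14) + m_i)/d_i and (m_0, d_0) = (0, 1): a_0 = floor(sqrt(14)) = 3, since 3^2 = 9 <= 14 < 16 = 4^2.
Iterate m_{i+1} = d_i*a_i - m_i, d_{i+1} = (14 - m_{i+1}^2)/d_i, a_{i+1} = floor((a_0 + m_{i+1})/d_{i+1}):
  m_1 = 1*3 - 0 = 3, d_1 = (14 - 3^2)/1 = 5/1 = 5, a_1 = floor((3 + 3)/5) = 1.
  m_2 = 5*1 - 3 = 2, d_2 = (14 - 2^2)/5 = 10/5 = 2, a_2 = floor((3 + 2)/2) = 2.
  m_3 = 2*2 - 2 = 2, d_3 = (14 - 2^2)/2 = 10/2 = 5, a_3 = floor((3 + 2)/5) = 1.
  m_4 = 5*1 - 2 = 3, d_4 = (14 - 3^2)/5 = 5/5 = 1, a_4 = floor((3 + 3)/1) = 6.
  m_5 = 1*6 - 3 = 3, d_5 = (14 - 3^2)/1 = 5/1 = 5: (m_5, d_5) = (m_1, d_1) = (3, 5), so from here the quotients repeat a_1, ..., a_4; the period length is 4.
So sqrt(14) = [3; (1, 2, 1, 6)] with period length k = 4.
k is even, so the fundamental solution of x^2 - 14y^2 = 1 is (p_{k-1}, q_{k-1}) = (p_3, q_3); compute convergents through index 3.
Convergents (p_i = a_i*p_{i-1} + p_{i-2}, q_i = a_i*q_{i-1} + q_{i-2} with p_{-2}=0, p_{-1}=1, q_{-2}=1, q_{-1}=0):
  i=0: a_0=3, p_0 = 3*1 + 0 = 3, q_0 = 3*0 + 1 = 1.
  i=1: a_1=1, p_1 = 1*3 + 1 = 4, q_1 = 1*1 + 0 = 1.
  i=2: a_2=2, p_2 = 2*4 + 3 = 11, q_2 = 2*1 + 1 = 3.
  i=3: a_3=1, p_3 = 1*11 + 4 = 15, q_3 = 1*3 + 1 = 4.
Check: 15^2 - 14*4^2 = 225 - 224 = 1, so (x, y) = (15, 4) solves the equation, and by the theorem it is the least positive solution.

(x, y) = (15, 4)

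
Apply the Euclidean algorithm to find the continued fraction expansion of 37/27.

Run the Euclidean algorithm on 37 and 27; the successive quotients are the partial quotients a_0, a_1, ... (each step inverts the fractional part left over by the previous one):
  37 = 1*27 + 10, so a_0 = 1.
  27 = 2*10 + 7, so a_1 = 2.
  10 = 1*7 + 3, so a_2 = 1.
  7 = 2*3 + 1, so a_3 = 2.
  3 = 3*1 + 0, so a_4 = 3.
The remainder reaches 0 after 5 divisions, so the expansion has 5 partial quotients, read off in order.

[1; 2, 1, 2, 3]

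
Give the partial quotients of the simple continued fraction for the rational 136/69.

[1; 1, 33, 2]

Run the Euclidean algorithm on 136 and 69; the successive quotients are the partial quotients a_0, a_1, ... (each step inverts the fractional part left over by the previous one):
  136 = 1*69 + 67, so a_0 = 1.
  69 = 1*67 + 2, so a_1 = 1.
  67 = 33*2 + 1, so a_2 = 33.
  2 = 2*1 + 0, so a_3 = 2.
The remainder reaches 0 after 4 divisions, so the expansion has 4 partial quotients, read off in order.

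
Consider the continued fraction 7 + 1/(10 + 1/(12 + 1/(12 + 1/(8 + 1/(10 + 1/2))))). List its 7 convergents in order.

Using the convergent recurrence p_i = a_i*p_{i-1} + p_{i-2}, q_i = a_i*q_{i-1} + q_{i-2} with p_{-2}=0, p_{-1}=1, q_{-2}=1, q_{-1}=0:
  i=0: a_0=7, p_0 = 7*1 + 0 = 7, q_0 = 7*0 + 1 = 1.
  i=1: a_1=10, p_1 = 10*7 + 1 = 71, q_1 = 10*1 + 0 = 10.
  i=2: a_2=12, p_2 = 12*71 + 7 = 859, q_2 = 12*10 + 1 = 121.
  i=3: a_3=12, p_3 = 12*859 + 71 = 10379, q_3 = 12*121 + 10 = 1462.
  i=4: a_4=8, p_4 = 8*10379 + 859 = 83891, q_4 = 8*1462 + 121 = 11817.
  i=5: a_5=10, p_5 = 10*83891 + 10379 = 849289, q_5 = 10*11817 + 1462 = 119632.
  i=6: a_6=2, p_6 = 2*849289 + 83891 = 1782469, q_6 = 2*119632 + 11817 = 251081.

7/1, 71/10, 859/121, 10379/1462, 83891/11817, 849289/119632, 1782469/251081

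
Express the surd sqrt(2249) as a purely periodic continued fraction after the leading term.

Write x_i = (sqrt(2249) + m_i)/d_i with (m_0, d_0) = (0, 1). a_0 = floor(sqrt(2249)) = 47, since 47^2 = 2209 <= 2249 < 2304 = 48^2.
Iterate m_{i+1} = d_i*a_i - m_i, d_{i+1} = (2249 - m_{i+1}^2)/d_i, a_{i+1} = floor((a_0 + m_{i+1})/d_{i+1}):
  m_1 = 1*47 - 0 = 47, d_1 = (2249 - 47^2)/1 = 40/1 = 40, a_1 = floor((47 + 47)/40) = 2.
  m_2 = 40*2 - 47 = 33, d_2 = (2249 - 33^2)/40 = 1160/40 = 29, a_2 = floor((47 + 33)/29) = 2.
  m_3 = 29*2 - 33 = 25, d_3 = (2249 - 25^2)/29 = 1624/29 = 56, a_3 = floor((47 + 25)/56) = 1.
  m_4 = 56*1 - 25 = 31, d_4 = (2249 - 31^2)/56 = 1288/56 = 23, a_4 = floor((47 + 31)/23) = 3.
  m_5 = 23*3 - 31 = 38, d_5 = (2249 - 38^2)/23 = 805/23 = 35, a_5 = floor((47 + 38)/35) = 2.
  m_6 = 35*2 - 38 = 32, d_6 = (2249 - 32^2)/35 = 1225/35 = 35, a_6 = floor((47 + 32)/35) = 2.
  m_7 = 35*2 - 32 = 38, d_7 = (2249 - 38^2)/35 = 805/35 = 23, a_7 = floor((47 + 38)/23) = 3.
  m_8 = 23*3 - 38 = 31, d_8 = (2249 - 31^2)/23 = 1288/23 = 56, a_8 = floor((47 + 31)/56) = 1.
  m_9 = 56*1 - 31 = 25, d_9 = (2249 - 25^2)/56 = 1624/56 = 29, a_9 = floor((47 + 25)/29) = 2.
  m_10 = 29*2 - 25 = 33, d_10 = (2249 - 33^2)/29 = 1160/29 = 40, a_10 = floor((47 + 33)/40) = 2.
  m_11 = 40*2 - 33 = 47, d_11 = (2249 - 47^2)/40 = 40/40 = 1, a_11 = floor((47 + 47)/1) = 94.
  m_12 = 1*94 - 47 = 47, d_12 = (2249 - 47^2)/1 = 40/1 = 40: (m_12, d_12) = (m_1, d_1) = (47, 40), so from here the quotients repeat a_1, ..., a_11; the period length is 11.
Hence the expansion of sqrt(2249) is a_0 = 47 followed by the repeating block 2, 2, 1, 3, 2, 2, 3, 1, 2, 2, 94 (period 11).

[47; (2, 2, 1, 3, 2, 2, 3, 1, 2, 2, 94)]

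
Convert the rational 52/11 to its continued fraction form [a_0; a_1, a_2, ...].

Run the Euclidean algorithm on 52 and 11; the successive quotients are the partial quotients a_0, a_1, ... (each step inverts the fractional part left over by the previous one):
  52 = 4*11 + 8, so a_0 = 4.
  11 = 1*8 + 3, so a_1 = 1.
  8 = 2*3 + 2, so a_2 = 2.
  3 = 1*2 + 1, so a_3 = 1.
  2 = 2*1 + 0, so a_4 = 2.
The remainder reaches 0 after 5 divisions, so the expansion has 5 partial quotients, read off in order.

[4; 1, 2, 1, 2]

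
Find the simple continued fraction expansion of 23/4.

[5; 1, 3]

Run the Euclidean algorithm on 23 and 4; the successive quotients are the partial quotients a_0, a_1, ... (each step inverts the fractional part left over by the previous one):
  23 = 5*4 + 3, so a_0 = 5.
  4 = 1*3 + 1, so a_1 = 1.
  3 = 3*1 + 0, so a_2 = 3.
The remainder reaches 0 after 3 divisions, so the expansion has 3 partial quotients, read off in order.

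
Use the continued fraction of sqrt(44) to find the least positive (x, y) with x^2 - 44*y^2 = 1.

First expand sqrt(44) as a continued fraction. With x_i = (sqrt(44) + m_i)/d_i and (m_0, d_0) = (0, 1): a_0 = floor(sqrt(44)) = 6, since 6^2 = 36 <= 44 < 49 = 7^2.
Iterate m_{i+1} = d_i*a_i - m_i, d_{i+1} = (44 - m_{i+1}^2)/d_i, a_{i+1} = floor((a_0 + m_{i+1})/d_{i+1}):
  m_1 = 1*6 - 0 = 6, d_1 = (44 - 6^2)/1 = 8/1 = 8, a_1 = floor((6 + 6)/8) = 1.
  m_2 = 8*1 - 6 = 2, d_2 = (44 - 2^2)/8 = 40/8 = 5, a_2 = floor((6 + 2)/5) = 1.
  m_3 = 5*1 - 2 = 3, d_3 = (44 - 3^2)/5 = 35/5 = 7, a_3 = floor((6 + 3)/7) = 1.
  m_4 = 7*1 - 3 = 4, d_4 = (44 - 4^2)/7 = 28/7 = 4, a_4 = floor((6 + 4)/4) = 2.
  m_5 = 4*2 - 4 = 4, d_5 = (44 - 4^2)/4 = 28/4 = 7, a_5 = floor((6 + 4)/7) = 1.
  m_6 = 7*1 - 4 = 3, d_6 = (44 - 3^2)/7 = 35/7 = 5, a_6 = floor((6 + 3)/5) = 1.
  m_7 = 5*1 - 3 = 2, d_7 = (44 - 2^2)/5 = 40/5 = 8, a_7 = floor((6 + 2)/8) = 1.
  m_8 = 8*1 - 2 = 6, d_8 = (44 - 6^2)/8 = 8/8 = 1, a_8 = floor((6 + 6)/1) = 12.
  m_9 = 1*12 - 6 = 6, d_9 = (44 - 6^2)/1 = 8/1 = 8: (m_9, d_9) = (m_1, d_1) = (6, 8), so from here the quotients repeat a_1, ..., a_8; the period length is 8.
So sqrt(44) = [6; (1, 1, 1, 2, 1, 1, 1, 12)] with period length k = 8.
k is even, so the fundamental solution of x^2 - 44y^2 = 1 is (p_{k-1}, q_{k-1}) = (p_7, q_7); compute convergents through index 7.
Convergents (p_i = a_i*p_{i-1} + p_{i-2}, q_i = a_i*q_{i-1} + q_{i-2} with p_{-2}=0, p_{-1}=1, q_{-2}=1, q_{-1}=0):
  i=0: a_0=6, p_0 = 6*1 + 0 = 6, q_0 = 6*0 + 1 = 1.
  i=1: a_1=1, p_1 = 1*6 + 1 = 7, q_1 = 1*1 + 0 = 1.
  i=2: a_2=1, p_2 = 1*7 + 6 = 13, q_2 = 1*1 + 1 = 2.
  i=3: a_3=1, p_3 = 1*13 + 7 = 20, q_3 = 1*2 + 1 = 3.
  i=4: a_4=2, p_4 = 2*20 + 13 = 53, q_4 = 2*3 + 2 = 8.
  i=5: a_5=1, p_5 = 1*53 + 20 = 73, q_5 = 1*8 + 3 = 11.
  i=6: a_6=1, p_6 = 1*73 + 53 = 126, q_6 = 1*11 + 8 = 19.
  i=7: a_7=1, p_7 = 1*126 + 73 = 199, q_7 = 1*19 + 11 = 30.
Check: 199^2 - 44*30^2 = 39601 - 39600 = 1, so (x, y) = (199, 30) solves the equation, and by the theorem it is the least positive solution.

(x, y) = (199, 30)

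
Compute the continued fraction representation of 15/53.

Run the Euclidean algorithm on 15 and 53; the successive quotients are the partial quotients a_0, a_1, ... (each step inverts the fractional part left over by the previous one):
  15 = 0*53 + 15, so a_0 = 0.
  53 = 3*15 + 8, so a_1 = 3.
  15 = 1*8 + 7, so a_2 = 1.
  8 = 1*7 + 1, so a_3 = 1.
  7 = 7*1 + 0, so a_4 = 7.
The remainder reaches 0 after 5 divisions, so the expansion has 5 partial quotients, read off in order.

[0; 3, 1, 1, 7]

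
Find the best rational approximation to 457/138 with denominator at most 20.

53/16

Expand x = 457/138 as a continued fraction with the Euclidean algorithm:
  457 = 3*138 + 43, so a_0 = 3.
  138 = 3*43 + 9, so a_1 = 3.
  43 = 4*9 + 7, so a_2 = 4.
  9 = 1*7 + 2, so a_3 = 1.
  7 = 3*2 + 1, so a_4 = 3.
  2 = 2*1 + 0, so a_5 = 2.
so x = [3; 3, 4, 1, 3, 2].
Convergents (p_i = a_i*p_{i-1} + p_{i-2}, q_i = a_i*q_{i-1} + q_{i-2} with p_{-2}=0, p_{-1}=1, q_{-2}=1, q_{-1}=0), until the denominator exceeds 20:
  i=0: a_0=3, p_0 = 3*1 + 0 = 3, q_0 = 3*0 + 1 = 1.
  i=1: a_1=3, p_1 = 3*3 + 1 = 10, q_1 = 3*1 + 0 = 3.
  i=2: a_2=4, p_2 = 4*10 + 3 = 43, q_2 = 4*3 + 1 = 13.
  i=3: a_3=1, p_3 = 1*43 + 10 = 53, q_3 = 1*13 + 3 = 16.
  i=4: a_4=3, p_4 = 3*53 + 43 = 202, q_4 = 3*16 + 13 = 61.
q_4 = 61 > 20, so the last convergent with denominator <= 20 is p_3/q_3 = 53/16.
The closest fraction with denominator <= 20 is either p_3/q_3 or the intermediate fraction (k*p_3 + p_2)/(k*q_3 + q_2) with the largest k >= 1 whose denominator stays <= 20; these approach x as k grows, and every other convergent or intermediate fraction in range is farther away.
Largest k: floor((20 - q_2)/q_3) = floor((20 - 13)/16) = 0.
Since k = 0, no intermediate fraction beyond p_3/q_3 has denominator <= 20, so the convergent 53/16 is the closest (its error is |457*16 - 53*138|/(138*16) = 2/2208).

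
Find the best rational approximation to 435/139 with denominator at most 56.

169/54

Expand x = 435/139 as a continued fraction with the Euclidean algorithm:
  435 = 3*139 + 18, so a_0 = 3.
  139 = 7*18 + 13, so a_1 = 7.
  18 = 1*13 + 5, so a_2 = 1.
  13 = 2*5 + 3, so a_3 = 2.
  5 = 1*3 + 2, so a_4 = 1.
  3 = 1*2 + 1, so a_5 = 1.
  2 = 2*1 + 0, so a_6 = 2.
so x = [3; 7, 1, 2, 1, 1, 2].
Convergents (p_i = a_i*p_{i-1} + p_{i-2}, q_i = a_i*q_{i-1} + q_{i-2} with p_{-2}=0, p_{-1}=1, q_{-2}=1, q_{-1}=0), until the denominator exceeds 56:
  i=0: a_0=3, p_0 = 3*1 + 0 = 3, q_0 = 3*0 + 1 = 1.
  i=1: a_1=7, p_1 = 7*3 + 1 = 22, q_1 = 7*1 + 0 = 7.
  i=2: a_2=1, p_2 = 1*22 + 3 = 25, q_2 = 1*7 + 1 = 8.
  i=3: a_3=2, p_3 = 2*25 + 22 = 72, q_3 = 2*8 + 7 = 23.
  i=4: a_4=1, p_4 = 1*72 + 25 = 97, q_4 = 1*23 + 8 = 31.
  i=5: a_5=1, p_5 = 1*97 + 72 = 169, q_5 = 1*31 + 23 = 54.
  i=6: a_6=2, p_6 = 2*169 + 97 = 435, q_6 = 2*54 + 31 = 139.
q_6 = 139 > 56, so the last convergent with denominator <= 56 is p_5/q_5 = 169/54.
The closest fraction with denominator <= 56 is either p_5/q_5 or the intermediate fraction (k*p_5 + p_4)/(k*q_5 + q_4) with the largest k >= 1 whose denominator stays <= 56; these approach x as k grows, and every other convergent or intermediate fraction in range is farther away.
Largest k: floor((56 - q_4)/q_5) = floor((56 - 31)/54) = 0.
Since k = 0, no intermediate fraction beyond p_5/q_5 has denominator <= 56, so the convergent 169/54 is the closest (its error is |435*54 - 169*139|/(139*54) = 1/7506).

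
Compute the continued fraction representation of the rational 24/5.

[4; 1, 4]

Run the Euclidean algorithm on 24 and 5; the successive quotients are the partial quotients a_0, a_1, ... (each step inverts the fractional part left over by the previous one):
  24 = 4*5 + 4, so a_0 = 4.
  5 = 1*4 + 1, so a_1 = 1.
  4 = 4*1 + 0, so a_2 = 4.
The remainder reaches 0 after 3 divisions, so the expansion has 3 partial quotients, read off in order.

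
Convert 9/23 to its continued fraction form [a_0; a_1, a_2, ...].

[0; 2, 1, 1, 4]

Run the Euclidean algorithm on 9 and 23; the successive quotients are the partial quotients a_0, a_1, ... (each step inverts the fractional part left over by the previous one):
  9 = 0*23 + 9, so a_0 = 0.
  23 = 2*9 + 5, so a_1 = 2.
  9 = 1*5 + 4, so a_2 = 1.
  5 = 1*4 + 1, so a_3 = 1.
  4 = 4*1 + 0, so a_4 = 4.
The remainder reaches 0 after 5 divisions, so the expansion has 5 partial quotients, read off in order.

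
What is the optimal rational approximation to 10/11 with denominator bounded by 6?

5/6

Expand x = 10/11 as a continued fraction with the Euclidean algorithm:
  10 = 0*11 + 10, so a_0 = 0.
  11 = 1*10 + 1, so a_1 = 1.
  10 = 10*1 + 0, so a_2 = 10.
so x = [0; 1, 10].
Convergents (p_i = a_i*p_{i-1} + p_{i-2}, q_i = a_i*q_{i-1} + q_{i-2} with p_{-2}=0, p_{-1}=1, q_{-2}=1, q_{-1}=0), until the denominator exceeds 6:
  i=0: a_0=0, p_0 = 0*1 + 0 = 0, q_0 = 0*0 + 1 = 1.
  i=1: a_1=1, p_1 = 1*0 + 1 = 1, q_1 = 1*1 + 0 = 1.
  i=2: a_2=10, p_2 = 10*1 + 0 = 10, q_2 = 10*1 + 1 = 11.
q_2 = 11 > 6, so the last convergent with denominator <= 6 is p_1/q_1 = 1/1.
The closest fraction with denominator <= 6 is either p_1/q_1 or the intermediate fraction (k*p_1 + p_0)/(k*q_1 + q_0) with the largest k >= 1 whose denominator stays <= 6; these approach x as k grows, and every other convergent or intermediate fraction in range is farther away.
Largest k: floor((6 - q_0)/q_1) = floor((6 - 1)/1) = 5.
That gives (5*1 + 0)/(5*1 + 1) = 5/6.
Compare the errors: |x - 1/1| = |10*1 - 1*11|/(11*1) = 1/11, and |x - 5/6| = |10*6 - 5*11|/(11*6) = 5/66.
Cross-multiplying, 5*11 = 55 < 66 = 1*66, so 5/66 is smaller: the intermediate fraction 5/6 is closer to x than 1/1.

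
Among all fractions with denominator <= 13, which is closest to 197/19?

Expand x = 197/19 as a continued fraction with the Euclidean algorithm:
  197 = 10*19 + 7, so a_0 = 10.
  19 = 2*7 + 5, so a_1 = 2.
  7 = 1*5 + 2, so a_2 = 1.
  5 = 2*2 + 1, so a_3 = 2.
  2 = 2*1 + 0, so a_4 = 2.
so x = [10; 2, 1, 2, 2].
Convergents (p_i = a_i*p_{i-1} + p_{i-2}, q_i = a_i*q_{i-1} + q_{i-2} with p_{-2}=0, p_{-1}=1, q_{-2}=1, q_{-1}=0), until the denominator exceeds 13:
  i=0: a_0=10, p_0 = 10*1 + 0 = 10, q_0 = 10*0 + 1 = 1.
  i=1: a_1=2, p_1 = 2*10 + 1 = 21, q_1 = 2*1 + 0 = 2.
  i=2: a_2=1, p_2 = 1*21 + 10 = 31, q_2 = 1*2 + 1 = 3.
  i=3: a_3=2, p_3 = 2*31 + 21 = 83, q_3 = 2*3 + 2 = 8.
  i=4: a_4=2, p_4 = 2*83 + 31 = 197, q_4 = 2*8 + 3 = 19.
q_4 = 19 > 13, so the last convergent with denominator <= 13 is p_3/q_3 = 83/8.
The closest fraction with denominator <= 13 is either p_3/q_3 or the intermediate fraction (k*p_3 + p_2)/(k*q_3 + q_2) with the largest k >= 1 whose denominator stays <= 13; these approach x as k grows, and every other convergent or intermediate fraction in range is farther away.
Largest k: floor((13 - q_2)/q_3) = floor((13 - 3)/8) = 1.
That gives (1*83 + 31)/(1*8 + 3) = 114/11.
Compare the errors: |x - 83/8| = |197*8 - 83*19|/(19*8) = 1/152, and |x - 114/11| = |197*11 - 114*19|/(19*11) = 1/209.
Cross-multiplying, 1*152 = 152 < 209 = 1*209, so 1/209 is smaller: the intermediate fraction 114/11 is closer to x than 83/8.

114/11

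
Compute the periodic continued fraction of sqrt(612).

[24; (1, 2, 1, 4, 1, 2, 1, 48)]

Write x_i = (sqrt(612) + m_i)/d_i with (m_0, d_0) = (0, 1). a_0 = floor(sqrt(612)) = 24, since 24^2 = 576 <= 612 < 625 = 25^2.
Iterate m_{i+1} = d_i*a_i - m_i, d_{i+1} = (612 - m_{i+1}^2)/d_i, a_{i+1} = floor((a_0 + m_{i+1})/d_{i+1}):
  m_1 = 1*24 - 0 = 24, d_1 = (612 - 24^2)/1 = 36/1 = 36, a_1 = floor((24 + 24)/36) = 1.
  m_2 = 36*1 - 24 = 12, d_2 = (612 - 12^2)/36 = 468/36 = 13, a_2 = floor((24 + 12)/13) = 2.
  m_3 = 13*2 - 12 = 14, d_3 = (612 - 14^2)/13 = 416/13 = 32, a_3 = floor((24 + 14)/32) = 1.
  m_4 = 32*1 - 14 = 18, d_4 = (612 - 18^2)/32 = 288/32 = 9, a_4 = floor((24 + 18)/9) = 4.
  m_5 = 9*4 - 18 = 18, d_5 = (612 - 18^2)/9 = 288/9 = 32, a_5 = floor((24 + 18)/32) = 1.
  m_6 = 32*1 - 18 = 14, d_6 = (612 - 14^2)/32 = 416/32 = 13, a_6 = floor((24 + 14)/13) = 2.
  m_7 = 13*2 - 14 = 12, d_7 = (612 - 12^2)/13 = 468/13 = 36, a_7 = floor((24 + 12)/36) = 1.
  m_8 = 36*1 - 12 = 24, d_8 = (612 - 24^2)/36 = 36/36 = 1, a_8 = floor((24 + 24)/1) = 48.
  m_9 = 1*48 - 24 = 24, d_9 = (612 - 24^2)/1 = 36/1 = 36: (m_9, d_9) = (m_1, d_1) = (24, 36), so from here the quotients repeat a_1, ..., a_8; the period length is 8.
Hence the expansion of sqrt(612) is a_0 = 24 followed by the repeating block 1, 2, 1, 4, 1, 2, 1, 48 (period 8).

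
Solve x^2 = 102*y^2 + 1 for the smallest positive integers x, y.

(x, y) = (101, 10)

First expand sqrt(102) as a continued fraction. With x_i = (sqrt(102) + m_i)/d_i and (m_0, d_0) = (0, 1): a_0 = floor(sqrt(102)) = 10, since 10^2 = 100 <= 102 < 121 = 11^2.
Iterate m_{i+1} = d_i*a_i - m_i, d_{i+1} = (102 - m_{i+1}^2)/d_i, a_{i+1} = floor((a_0 + m_{i+1})/d_{i+1}):
  m_1 = 1*10 - 0 = 10, d_1 = (102 - 10^2)/1 = 2/1 = 2, a_1 = floor((10 + 10)/2) = 10.
  m_2 = 2*10 - 10 = 10, d_2 = (102 - 10^2)/2 = 2/2 = 1, a_2 = floor((10 + 10)/1) = 20.
  m_3 = 1*20 - 10 = 10, d_3 = (102 - 10^2)/1 = 2/1 = 2: (m_3, d_3) = (m_1, d_1) = (10, 2), so from here the quotients repeat a_1, a_2; the period length is 2.
So sqrt(102) = [10; (10, 20)] with period length k = 2.
k is even, so the fundamental solution of x^2 - 102y^2 = 1 is (p_{k-1}, q_{k-1}) = (p_1, q_1); compute convergents through index 1.
Convergents (p_i = a_i*p_{i-1} + p_{i-2}, q_i = a_i*q_{i-1} + q_{i-2} with p_{-2}=0, p_{-1}=1, q_{-2}=1, q_{-1}=0):
  i=0: a_0=10, p_0 = 10*1 + 0 = 10, q_0 = 10*0 + 1 = 1.
  i=1: a_1=10, p_1 = 10*10 + 1 = 101, q_1 = 10*1 + 0 = 10.
Check: 101^2 - 102*10^2 = 10201 - 10200 = 1, so (x, y) = (101, 10) solves the equation, and by the theorem it is the least positive solution.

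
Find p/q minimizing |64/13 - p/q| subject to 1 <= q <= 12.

Expand x = 64/13 as a continued fraction with the Euclidean algorithm:
  64 = 4*13 + 12, so a_0 = 4.
  13 = 1*12 + 1, so a_1 = 1.
  12 = 12*1 + 0, so a_2 = 12.
so x = [4; 1, 12].
Convergents (p_i = a_i*p_{i-1} + p_{i-2}, q_i = a_i*q_{i-1} + q_{i-2} with p_{-2}=0, p_{-1}=1, q_{-2}=1, q_{-1}=0), until the denominator exceeds 12:
  i=0: a_0=4, p_0 = 4*1 + 0 = 4, q_0 = 4*0 + 1 = 1.
  i=1: a_1=1, p_1 = 1*4 + 1 = 5, q_1 = 1*1 + 0 = 1.
  i=2: a_2=12, p_2 = 12*5 + 4 = 64, q_2 = 12*1 + 1 = 13.
q_2 = 13 > 12, so the last convergent with denominator <= 12 is p_1/q_1 = 5/1.
The closest fraction with denominator <= 12 is either p_1/q_1 or the intermediate fraction (k*p_1 + p_0)/(k*q_1 + q_0) with the largest k >= 1 whose denominator stays <= 12; these approach x as k grows, and every other convergent or intermediate fraction in range is farther away.
Largest k: floor((12 - q_0)/q_1) = floor((12 - 1)/1) = 11.
That gives (11*5 + 4)/(11*1 + 1) = 59/12.
Compare the errors: |x - 5/1| = |64*1 - 5*13|/(13*1) = 1/13, and |x - 59/12| = |64*12 - 59*13|/(13*12) = 1/156.
Cross-multiplying, 1*13 = 13 < 156 = 1*156, so 1/156 is smaller: the intermediate fraction 59/12 is closer to x than 5/1.

59/12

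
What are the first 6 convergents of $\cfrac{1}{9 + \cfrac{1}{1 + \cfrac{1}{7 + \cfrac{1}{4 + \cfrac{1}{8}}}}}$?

Using the convergent recurrence p_i = a_i*p_{i-1} + p_{i-2}, q_i = a_i*q_{i-1} + q_{i-2} with p_{-2}=0, p_{-1}=1, q_{-2}=1, q_{-1}=0:
  i=0: a_0=0, p_0 = 0*1 + 0 = 0, q_0 = 0*0 + 1 = 1.
  i=1: a_1=9, p_1 = 9*0 + 1 = 1, q_1 = 9*1 + 0 = 9.
  i=2: a_2=1, p_2 = 1*1 + 0 = 1, q_2 = 1*9 + 1 = 10.
  i=3: a_3=7, p_3 = 7*1 + 1 = 8, q_3 = 7*10 + 9 = 79.
  i=4: a_4=4, p_4 = 4*8 + 1 = 33, q_4 = 4*79 + 10 = 326.
  i=5: a_5=8, p_5 = 8*33 + 8 = 272, q_5 = 8*326 + 79 = 2687.

0/1, 1/9, 1/10, 8/79, 33/326, 272/2687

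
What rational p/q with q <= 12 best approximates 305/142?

15/7

Expand x = 305/142 as a continued fraction with the Euclidean algorithm:
  305 = 2*142 + 21, so a_0 = 2.
  142 = 6*21 + 16, so a_1 = 6.
  21 = 1*16 + 5, so a_2 = 1.
  16 = 3*5 + 1, so a_3 = 3.
  5 = 5*1 + 0, so a_4 = 5.
so x = [2; 6, 1, 3, 5].
Convergents (p_i = a_i*p_{i-1} + p_{i-2}, q_i = a_i*q_{i-1} + q_{i-2} with p_{-2}=0, p_{-1}=1, q_{-2}=1, q_{-1}=0), until the denominator exceeds 12:
  i=0: a_0=2, p_0 = 2*1 + 0 = 2, q_0 = 2*0 + 1 = 1.
  i=1: a_1=6, p_1 = 6*2 + 1 = 13, q_1 = 6*1 + 0 = 6.
  i=2: a_2=1, p_2 = 1*13 + 2 = 15, q_2 = 1*6 + 1 = 7.
  i=3: a_3=3, p_3 = 3*15 + 13 = 58, q_3 = 3*7 + 6 = 27.
q_3 = 27 > 12, so the last convergent with denominator <= 12 is p_2/q_2 = 15/7.
The closest fraction with denominator <= 12 is either p_2/q_2 or the intermediate fraction (k*p_2 + p_1)/(k*q_2 + q_1) with the largest k >= 1 whose denominator stays <= 12; these approach x as k grows, and every other convergent or intermediate fraction in range is farther away.
Largest k: floor((12 - q_1)/q_2) = floor((12 - 6)/7) = 0.
Since k = 0, no intermediate fraction beyond p_2/q_2 has denominator <= 12, so the convergent 15/7 is the closest (its error is |305*7 - 15*142|/(142*7) = 5/994).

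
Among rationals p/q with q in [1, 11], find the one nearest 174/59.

32/11

Expand x = 174/59 as a continued fraction with the Euclidean algorithm:
  174 = 2*59 + 56, so a_0 = 2.
  59 = 1*56 + 3, so a_1 = 1.
  56 = 18*3 + 2, so a_2 = 18.
  3 = 1*2 + 1, so a_3 = 1.
  2 = 2*1 + 0, so a_4 = 2.
so x = [2; 1, 18, 1, 2].
Convergents (p_i = a_i*p_{i-1} + p_{i-2}, q_i = a_i*q_{i-1} + q_{i-2} with p_{-2}=0, p_{-1}=1, q_{-2}=1, q_{-1}=0), until the denominator exceeds 11:
  i=0: a_0=2, p_0 = 2*1 + 0 = 2, q_0 = 2*0 + 1 = 1.
  i=1: a_1=1, p_1 = 1*2 + 1 = 3, q_1 = 1*1 + 0 = 1.
  i=2: a_2=18, p_2 = 18*3 + 2 = 56, q_2 = 18*1 + 1 = 19.
q_2 = 19 > 11, so the last convergent with denominator <= 11 is p_1/q_1 = 3/1.
The closest fraction with denominator <= 11 is either p_1/q_1 or the intermediate fraction (k*p_1 + p_0)/(k*q_1 + q_0) with the largest k >= 1 whose denominator stays <= 11; these approach x as k grows, and every other convergent or intermediate fraction in range is farther away.
Largest k: floor((11 - q_0)/q_1) = floor((11 - 1)/1) = 10.
That gives (10*3 + 2)/(10*1 + 1) = 32/11.
Compare the errors: |x - 3/1| = |174*1 - 3*59|/(59*1) = 3/59, and |x - 32/11| = |174*11 - 32*59|/(59*11) = 26/649.
Cross-multiplying, 26*59 = 1534 < 1947 = 3*649, so 26/649 is smaller: the intermediate fraction 32/11 is closer to x than 3/1.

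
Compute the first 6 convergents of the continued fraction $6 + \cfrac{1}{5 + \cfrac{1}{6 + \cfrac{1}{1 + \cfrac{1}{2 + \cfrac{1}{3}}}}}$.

Using the convergent recurrence p_i = a_i*p_{i-1} + p_{i-2}, q_i = a_i*q_{i-1} + q_{i-2} with p_{-2}=0, p_{-1}=1, q_{-2}=1, q_{-1}=0:
  i=0: a_0=6, p_0 = 6*1 + 0 = 6, q_0 = 6*0 + 1 = 1.
  i=1: a_1=5, p_1 = 5*6 + 1 = 31, q_1 = 5*1 + 0 = 5.
  i=2: a_2=6, p_2 = 6*31 + 6 = 192, q_2 = 6*5 + 1 = 31.
  i=3: a_3=1, p_3 = 1*192 + 31 = 223, q_3 = 1*31 + 5 = 36.
  i=4: a_4=2, p_4 = 2*223 + 192 = 638, q_4 = 2*36 + 31 = 103.
  i=5: a_5=3, p_5 = 3*638 + 223 = 2137, q_5 = 3*103 + 36 = 345.

6/1, 31/5, 192/31, 223/36, 638/103, 2137/345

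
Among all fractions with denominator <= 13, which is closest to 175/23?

99/13

Expand x = 175/23 as a continued fraction with the Euclidean algorithm:
  175 = 7*23 + 14, so a_0 = 7.
  23 = 1*14 + 9, so a_1 = 1.
  14 = 1*9 + 5, so a_2 = 1.
  9 = 1*5 + 4, so a_3 = 1.
  5 = 1*4 + 1, so a_4 = 1.
  4 = 4*1 + 0, so a_5 = 4.
so x = [7; 1, 1, 1, 1, 4].
Convergents (p_i = a_i*p_{i-1} + p_{i-2}, q_i = a_i*q_{i-1} + q_{i-2} with p_{-2}=0, p_{-1}=1, q_{-2}=1, q_{-1}=0), until the denominator exceeds 13:
  i=0: a_0=7, p_0 = 7*1 + 0 = 7, q_0 = 7*0 + 1 = 1.
  i=1: a_1=1, p_1 = 1*7 + 1 = 8, q_1 = 1*1 + 0 = 1.
  i=2: a_2=1, p_2 = 1*8 + 7 = 15, q_2 = 1*1 + 1 = 2.
  i=3: a_3=1, p_3 = 1*15 + 8 = 23, q_3 = 1*2 + 1 = 3.
  i=4: a_4=1, p_4 = 1*23 + 15 = 38, q_4 = 1*3 + 2 = 5.
  i=5: a_5=4, p_5 = 4*38 + 23 = 175, q_5 = 4*5 + 3 = 23.
q_5 = 23 > 13, so the last convergent with denominator <= 13 is p_4/q_4 = 38/5.
The closest fraction with denominator <= 13 is either p_4/q_4 or the intermediate fraction (k*p_4 + p_3)/(k*q_4 + q_3) with the largest k >= 1 whose denominator stays <= 13; these approach x as k grows, and every other convergent or intermediate fraction in range is farther away.
Largest k: floor((13 - q_3)/q_4) = floor((13 - 3)/5) = 2.
That gives (2*38 + 23)/(2*5 + 3) = 99/13.
Compare the errors: |x - 38/5| = |175*5 - 38*23|/(23*5) = 1/115, and |x - 99/13| = |175*13 - 99*23|/(23*13) = 2/299.
Cross-multiplying, 2*115 = 230 < 299 = 1*299, so 2/299 is smaller: the intermediate fraction 99/13 is closer to x than 38/5.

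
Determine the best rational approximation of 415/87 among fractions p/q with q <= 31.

Expand x = 415/87 as a continued fraction with the Euclidean algorithm:
  415 = 4*87 + 67, so a_0 = 4.
  87 = 1*67 + 20, so a_1 = 1.
  67 = 3*20 + 7, so a_2 = 3.
  20 = 2*7 + 6, so a_3 = 2.
  7 = 1*6 + 1, so a_4 = 1.
  6 = 6*1 + 0, so a_5 = 6.
so x = [4; 1, 3, 2, 1, 6].
Convergents (p_i = a_i*p_{i-1} + p_{i-2}, q_i = a_i*q_{i-1} + q_{i-2} with p_{-2}=0, p_{-1}=1, q_{-2}=1, q_{-1}=0), until the denominator exceeds 31:
  i=0: a_0=4, p_0 = 4*1 + 0 = 4, q_0 = 4*0 + 1 = 1.
  i=1: a_1=1, p_1 = 1*4 + 1 = 5, q_1 = 1*1 + 0 = 1.
  i=2: a_2=3, p_2 = 3*5 + 4 = 19, q_2 = 3*1 + 1 = 4.
  i=3: a_3=2, p_3 = 2*19 + 5 = 43, q_3 = 2*4 + 1 = 9.
  i=4: a_4=1, p_4 = 1*43 + 19 = 62, q_4 = 1*9 + 4 = 13.
  i=5: a_5=6, p_5 = 6*62 + 43 = 415, q_5 = 6*13 + 9 = 87.
q_5 = 87 > 31, so the last convergent with denominator <= 31 is p_4/q_4 = 62/13.
The closest fraction with denominator <= 31 is either p_4/q_4 or the intermediate fraction (k*p_4 + p_3)/(k*q_4 + q_3) with the largest k >= 1 whose denominator stays <= 31; these approach x as k grows, and every other convergent or intermediate fraction in range is farther away.
Largest k: floor((31 - q_3)/q_4) = floor((31 - 9)/13) = 1.
That gives (1*62 + 43)/(1*13 + 9) = 105/22.
Compare the errors: |x - 62/13| = |415*13 - 62*87|/(87*13) = 1/1131, and |x - 105/22| = |415*22 - 105*87|/(87*22) = 5/1914.
Cross-multiplying, 1*1914 = 1914 < 5655 = 5*1131, so 1/1131 is smaller: the convergent 62/13 is closer to x than 105/22.

62/13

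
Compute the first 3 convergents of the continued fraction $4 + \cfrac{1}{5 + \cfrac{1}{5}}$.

Using the convergent recurrence p_i = a_i*p_{i-1} + p_{i-2}, q_i = a_i*q_{i-1} + q_{i-2} with p_{-2}=0, p_{-1}=1, q_{-2}=1, q_{-1}=0:
  i=0: a_0=4, p_0 = 4*1 + 0 = 4, q_0 = 4*0 + 1 = 1.
  i=1: a_1=5, p_1 = 5*4 + 1 = 21, q_1 = 5*1 + 0 = 5.
  i=2: a_2=5, p_2 = 5*21 + 4 = 109, q_2 = 5*5 + 1 = 26.

4/1, 21/5, 109/26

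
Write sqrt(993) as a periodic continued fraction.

[31; (1, 1, 20, 1, 1, 62)]

Write x_i = (sqrt(993) + m_i)/d_i with (m_0, d_0) = (0, 1). a_0 = floor(sqrt(993)) = 31, since 31^2 = 961 <= 993 < 1024 = 32^2.
Iterate m_{i+1} = d_i*a_i - m_i, d_{i+1} = (993 - m_{i+1}^2)/d_i, a_{i+1} = floor((a_0 + m_{i+1})/d_{i+1}):
  m_1 = 1*31 - 0 = 31, d_1 = (993 - 31^2)/1 = 32/1 = 32, a_1 = floor((31 + 31)/32) = 1.
  m_2 = 32*1 - 31 = 1, d_2 = (993 - 1^2)/32 = 992/32 = 31, a_2 = floor((31 + 1)/31) = 1.
  m_3 = 31*1 - 1 = 30, d_3 = (993 - 30^2)/31 = 93/31 = 3, a_3 = floor((31 + 30)/3) = 20.
  m_4 = 3*20 - 30 = 30, d_4 = (993 - 30^2)/3 = 93/3 = 31, a_4 = floor((31 + 30)/31) = 1.
  m_5 = 31*1 - 30 = 1, d_5 = (993 - 1^2)/31 = 992/31 = 32, a_5 = floor((31 + 1)/32) = 1.
  m_6 = 32*1 - 1 = 31, d_6 = (993 - 31^2)/32 = 32/32 = 1, a_6 = floor((31 + 31)/1) = 62.
  m_7 = 1*62 - 31 = 31, d_7 = (993 - 31^2)/1 = 32/1 = 32: (m_7, d_7) = (m_1, d_1) = (31, 32), so from here the quotients repeat a_1, ..., a_6; the period length is 6.
Hence the expansion of sqrt(993) is a_0 = 31 followed by the repeating block 1, 1, 20, 1, 1, 62 (period 6).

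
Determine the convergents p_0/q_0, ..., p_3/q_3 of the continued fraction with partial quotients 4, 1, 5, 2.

4/1, 5/1, 29/6, 63/13

Using the convergent recurrence p_i = a_i*p_{i-1} + p_{i-2}, q_i = a_i*q_{i-1} + q_{i-2} with p_{-2}=0, p_{-1}=1, q_{-2}=1, q_{-1}=0:
  i=0: a_0=4, p_0 = 4*1 + 0 = 4, q_0 = 4*0 + 1 = 1.
  i=1: a_1=1, p_1 = 1*4 + 1 = 5, q_1 = 1*1 + 0 = 1.
  i=2: a_2=5, p_2 = 5*5 + 4 = 29, q_2 = 5*1 + 1 = 6.
  i=3: a_3=2, p_3 = 2*29 + 5 = 63, q_3 = 2*6 + 1 = 13.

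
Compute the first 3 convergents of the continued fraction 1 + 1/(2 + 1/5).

1/1, 3/2, 16/11

Using the convergent recurrence p_i = a_i*p_{i-1} + p_{i-2}, q_i = a_i*q_{i-1} + q_{i-2} with p_{-2}=0, p_{-1}=1, q_{-2}=1, q_{-1}=0:
  i=0: a_0=1, p_0 = 1*1 + 0 = 1, q_0 = 1*0 + 1 = 1.
  i=1: a_1=2, p_1 = 2*1 + 1 = 3, q_1 = 2*1 + 0 = 2.
  i=2: a_2=5, p_2 = 5*3 + 1 = 16, q_2 = 5*2 + 1 = 11.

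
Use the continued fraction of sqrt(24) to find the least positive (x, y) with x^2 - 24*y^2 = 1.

First expand sqrt(24) as a continued fraction. With x_i = (sqrt(24) + m_i)/d_i and (m_0, d_0) = (0, 1): a_0 = floor(sqrt(24)) = 4, since 4^2 = 16 <= 24 < 25 = 5^2.
Iterate m_{i+1} = d_i*a_i - m_i, d_{i+1} = (24 - m_{i+1}^2)/d_i, a_{i+1} = floor((a_0 + m_{i+1})/d_{i+1}):
  m_1 = 1*4 - 0 = 4, d_1 = (24 - 4^2)/1 = 8/1 = 8, a_1 = floor((4 + 4)/8) = 1.
  m_2 = 8*1 - 4 = 4, d_2 = (24 - 4^2)/8 = 8/8 = 1, a_2 = floor((4 + 4)/1) = 8.
  m_3 = 1*8 - 4 = 4, d_3 = (24 - 4^2)/1 = 8/1 = 8: (m_3, d_3) = (m_1, d_1) = (4, 8), so from here the quotients repeat a_1, a_2; the period length is 2.
So sqrt(24) = [4; (1, 8)] with period length k = 2.
k is even, so the fundamental solution of x^2 - 24y^2 = 1 is (p_{k-1}, q_{k-1}) = (p_1, q_1); compute convergents through index 1.
Convergents (p_i = a_i*p_{i-1} + p_{i-2}, q_i = a_i*q_{i-1} + q_{i-2} with p_{-2}=0, p_{-1}=1, q_{-2}=1, q_{-1}=0):
  i=0: a_0=4, p_0 = 4*1 + 0 = 4, q_0 = 4*0 + 1 = 1.
  i=1: a_1=1, p_1 = 1*4 + 1 = 5, q_1 = 1*1 + 0 = 1.
Check: 5^2 - 24*1^2 = 25 - 24 = 1, so (x, y) = (5, 1) solves the equation, and by the theorem it is the least positive solution.

(x, y) = (5, 1)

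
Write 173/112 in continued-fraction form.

[1; 1, 1, 5, 10]

Run the Euclidean algorithm on 173 and 112; the successive quotients are the partial quotients a_0, a_1, ... (each step inverts the fractional part left over by the previous one):
  173 = 1*112 + 61, so a_0 = 1.
  112 = 1*61 + 51, so a_1 = 1.
  61 = 1*51 + 10, so a_2 = 1.
  51 = 5*10 + 1, so a_3 = 5.
  10 = 10*1 + 0, so a_4 = 10.
The remainder reaches 0 after 5 divisions, so the expansion has 5 partial quotients, read off in order.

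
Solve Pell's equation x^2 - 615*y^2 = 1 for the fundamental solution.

First expand sqrt(615) as a continued fraction. With x_i = (sqrt(615) + m_i)/d_i and (m_0, d_0) = (0, 1): a_0 = floor(sqrt(615)) = 24, since 24^2 = 576 <= 615 < 625 = 25^2.
Iterate m_{i+1} = d_i*a_i - m_i, d_{i+1} = (615 - m_{i+1}^2)/d_i, a_{i+1} = floor((a_0 + m_{i+1})/d_{i+1}):
  m_1 = 1*24 - 0 = 24, d_1 = (615 - 24^2)/1 = 39/1 = 39, a_1 = floor((24 + 24)/39) = 1.
  m_2 = 39*1 - 24 = 15, d_2 = (615 - 15^2)/39 = 390/39 = 10, a_2 = floor((24 + 15)/10) = 3.
  m_3 = 10*3 - 15 = 15, d_3 = (615 - 15^2)/10 = 390/10 = 39, a_3 = floor((24 + 15)/39) = 1.
  m_4 = 39*1 - 15 = 24, d_4 = (615 - 24^2)/39 = 39/39 = 1, a_4 = floor((24 + 24)/1) = 48.
  m_5 = 1*48 - 24 = 24, d_5 = (615 - 24^2)/1 = 39/1 = 39: (m_5, d_5) = (m_1, d_1) = (24, 39), so from here the quotients repeat a_1, ..., a_4; the period length is 4.
So sqrt(615) = [24; (1, 3, 1, 48)] with period length k = 4.
k is even, so the fundamental solution of x^2 - 615y^2 = 1 is (p_{k-1}, q_{k-1}) = (p_3, q_3); compute convergents through index 3.
Convergents (p_i = a_i*p_{i-1} + p_{i-2}, q_i = a_i*q_{i-1} + q_{i-2} with p_{-2}=0, p_{-1}=1, q_{-2}=1, q_{-1}=0):
  i=0: a_0=24, p_0 = 24*1 + 0 = 24, q_0 = 24*0 + 1 = 1.
  i=1: a_1=1, p_1 = 1*24 + 1 = 25, q_1 = 1*1 + 0 = 1.
  i=2: a_2=3, p_2 = 3*25 + 24 = 99, q_2 = 3*1 + 1 = 4.
  i=3: a_3=1, p_3 = 1*99 + 25 = 124, q_3 = 1*4 + 1 = 5.
Check: 124^2 - 615*5^2 = 15376 - 15375 = 1, so (x, y) = (124, 5) solves the equation, and by the theorem it is the least positive solution.

(x, y) = (124, 5)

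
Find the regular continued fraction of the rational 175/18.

[9; 1, 2, 1, 1, 2]

Run the Euclidean algorithm on 175 and 18; the successive quotients are the partial quotients a_0, a_1, ... (each step inverts the fractional part left over by the previous one):
  175 = 9*18 + 13, so a_0 = 9.
  18 = 1*13 + 5, so a_1 = 1.
  13 = 2*5 + 3, so a_2 = 2.
  5 = 1*3 + 2, so a_3 = 1.
  3 = 1*2 + 1, so a_4 = 1.
  2 = 2*1 + 0, so a_5 = 2.
The remainder reaches 0 after 6 divisions, so the expansion has 6 partial quotients, read off in order.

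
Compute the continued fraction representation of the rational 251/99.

Run the Euclidean algorithm on 251 and 99; the successive quotients are the partial quotients a_0, a_1, ... (each step inverts the fractional part left over by the previous one):
  251 = 2*99 + 53, so a_0 = 2.
  99 = 1*53 + 46, so a_1 = 1.
  53 = 1*46 + 7, so a_2 = 1.
  46 = 6*7 + 4, so a_3 = 6.
  7 = 1*4 + 3, so a_4 = 1.
  4 = 1*3 + 1, so a_5 = 1.
  3 = 3*1 + 0, so a_6 = 3.
The remainder reaches 0 after 7 divisions, so the expansion has 7 partial quotients, read off in order.

[2; 1, 1, 6, 1, 1, 3]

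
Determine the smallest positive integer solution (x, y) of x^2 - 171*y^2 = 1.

(x, y) = (170, 13)

First expand sqrt(171) as a continued fraction. With x_i = (sqrt(171) + m_i)/d_i and (m_0, d_0) = (0, 1): a_0 = floor(sqrt(171)) = 13, since 13^2 = 169 <= 171 < 196 = 14^2.
Iterate m_{i+1} = d_i*a_i - m_i, d_{i+1} = (171 - m_{i+1}^2)/d_i, a_{i+1} = floor((a_0 + m_{i+1})/d_{i+1}):
  m_1 = 1*13 - 0 = 13, d_1 = (171 - 13^2)/1 = 2/1 = 2, a_1 = floor((13 + 13)/2) = 13.
  m_2 = 2*13 - 13 = 13, d_2 = (171 - 13^2)/2 = 2/2 = 1, a_2 = floor((13 + 13)/1) = 26.
  m_3 = 1*26 - 13 = 13, d_3 = (171 - 13^2)/1 = 2/1 = 2: (m_3, d_3) = (m_1, d_1) = (13, 2), so from here the quotients repeat a_1, a_2; the period length is 2.
So sqrt(171) = [13; (13, 26)] with period length k = 2.
k is even, so the fundamental solution of x^2 - 171y^2 = 1 is (p_{k-1}, q_{k-1}) = (p_1, q_1); compute convergents through index 1.
Convergents (p_i = a_i*p_{i-1} + p_{i-2}, q_i = a_i*q_{i-1} + q_{i-2} with p_{-2}=0, p_{-1}=1, q_{-2}=1, q_{-1}=0):
  i=0: a_0=13, p_0 = 13*1 + 0 = 13, q_0 = 13*0 + 1 = 1.
  i=1: a_1=13, p_1 = 13*13 + 1 = 170, q_1 = 13*1 + 0 = 13.
Check: 170^2 - 171*13^2 = 28900 - 28899 = 1, so (x, y) = (170, 13) solves the equation, and by the theorem it is the least positive solution.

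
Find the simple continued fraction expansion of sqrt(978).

[31; (3, 1, 1, 1, 30, 1, 1, 1, 3, 62)]

Write x_i = (sqrt(978) + m_i)/d_i with (m_0, d_0) = (0, 1). a_0 = floor(sqrt(978)) = 31, since 31^2 = 961 <= 978 < 1024 = 32^2.
Iterate m_{i+1} = d_i*a_i - m_i, d_{i+1} = (978 - m_{i+1}^2)/d_i, a_{i+1} = floor((a_0 + m_{i+1})/d_{i+1}):
  m_1 = 1*31 - 0 = 31, d_1 = (978 - 31^2)/1 = 17/1 = 17, a_1 = floor((31 + 31)/17) = 3.
  m_2 = 17*3 - 31 = 20, d_2 = (978 - 20^2)/17 = 578/17 = 34, a_2 = floor((31 + 20)/34) = 1.
  m_3 = 34*1 - 20 = 14, d_3 = (978 - 14^2)/34 = 782/34 = 23, a_3 = floor((31 + 14)/23) = 1.
  m_4 = 23*1 - 14 = 9, d_4 = (978 - 9^2)/23 = 897/23 = 39, a_4 = floor((31 + 9)/39) = 1.
  m_5 = 39*1 - 9 = 30, d_5 = (978 - 30^2)/39 = 78/39 = 2, a_5 = floor((31 + 30)/2) = 30.
  m_6 = 2*30 - 30 = 30, d_6 = (978 - 30^2)/2 = 78/2 = 39, a_6 = floor((31 + 30)/39) = 1.
  m_7 = 39*1 - 30 = 9, d_7 = (978 - 9^2)/39 = 897/39 = 23, a_7 = floor((31 + 9)/23) = 1.
  m_8 = 23*1 - 9 = 14, d_8 = (978 - 14^2)/23 = 782/23 = 34, a_8 = floor((31 + 14)/34) = 1.
  m_9 = 34*1 - 14 = 20, d_9 = (978 - 20^2)/34 = 578/34 = 17, a_9 = floor((31 + 20)/17) = 3.
  m_10 = 17*3 - 20 = 31, d_10 = (978 - 31^2)/17 = 17/17 = 1, a_10 = floor((31 + 31)/1) = 62.
  m_11 = 1*62 - 31 = 31, d_11 = (978 - 31^2)/1 = 17/1 = 17: (m_11, d_11) = (m_1, d_1) = (31, 17), so from here the quotients repeat a_1, ..., a_10; the period length is 10.
Hence the expansion of sqrt(978) is a_0 = 31 followed by the repeating block 3, 1, 1, 1, 30, 1, 1, 1, 3, 62 (period 10).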